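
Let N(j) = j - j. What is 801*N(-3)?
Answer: 0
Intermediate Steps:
N(j) = 0
801*N(-3) = 801*0 = 0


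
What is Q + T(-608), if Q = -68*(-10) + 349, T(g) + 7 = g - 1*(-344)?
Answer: 758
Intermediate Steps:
T(g) = 337 + g (T(g) = -7 + (g - 1*(-344)) = -7 + (g + 344) = -7 + (344 + g) = 337 + g)
Q = 1029 (Q = 680 + 349 = 1029)
Q + T(-608) = 1029 + (337 - 608) = 1029 - 271 = 758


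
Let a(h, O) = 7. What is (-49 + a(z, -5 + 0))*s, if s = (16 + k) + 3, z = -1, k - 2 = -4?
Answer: -714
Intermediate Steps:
k = -2 (k = 2 - 4 = -2)
s = 17 (s = (16 - 2) + 3 = 14 + 3 = 17)
(-49 + a(z, -5 + 0))*s = (-49 + 7)*17 = -42*17 = -714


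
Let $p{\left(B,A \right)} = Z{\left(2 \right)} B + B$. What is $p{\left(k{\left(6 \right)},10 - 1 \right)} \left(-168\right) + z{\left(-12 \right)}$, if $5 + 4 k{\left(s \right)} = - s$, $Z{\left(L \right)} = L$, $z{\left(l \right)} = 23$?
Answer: $1409$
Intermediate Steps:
$k{\left(s \right)} = - \frac{5}{4} - \frac{s}{4}$ ($k{\left(s \right)} = - \frac{5}{4} + \frac{\left(-1\right) s}{4} = - \frac{5}{4} - \frac{s}{4}$)
$p{\left(B,A \right)} = 3 B$ ($p{\left(B,A \right)} = 2 B + B = 3 B$)
$p{\left(k{\left(6 \right)},10 - 1 \right)} \left(-168\right) + z{\left(-12 \right)} = 3 \left(- \frac{5}{4} - \frac{3}{2}\right) \left(-168\right) + 23 = 3 \left(- \frac{11}{4}\right) \left(-168\right) + 23 = \left(- \frac{33}{4}\right) \left(-168\right) + 23 = 1386 + 23 = 1409$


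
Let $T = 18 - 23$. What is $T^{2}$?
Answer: $25$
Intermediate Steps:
$T = -5$ ($T = 18 - 23 = -5$)
$T^{2} = \left(-5\right)^{2} = 25$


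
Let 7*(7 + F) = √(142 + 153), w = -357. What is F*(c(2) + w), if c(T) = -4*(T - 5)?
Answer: 2415 - 345*√295/7 ≈ 1568.5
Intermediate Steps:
c(T) = 20 - 4*T (c(T) = -4*(-5 + T) = 20 - 4*T)
F = -7 + √295/7 (F = -7 + √(142 + 153)/7 = -7 + √295/7 ≈ -4.5463)
F*(c(2) + w) = (-7 + √295/7)*((20 - 4*2) - 357) = (-7 + √295/7)*((20 - 8) - 357) = (-7 + √295/7)*(12 - 357) = (-7 + √295/7)*(-345) = 2415 - 345*√295/7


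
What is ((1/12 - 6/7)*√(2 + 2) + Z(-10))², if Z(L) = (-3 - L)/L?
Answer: 55696/11025 ≈ 5.0518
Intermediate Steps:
Z(L) = (-3 - L)/L
((1/12 - 6/7)*√(2 + 2) + Z(-10))² = ((1/12 - 6/7)*√(2 + 2) + (-3 - 1*(-10))/(-10))² = ((1*(1/12) - 6*⅐)*√4 - (-3 + 10)/10)² = ((1/12 - 6/7)*2 - ⅒*7)² = (-65/84*2 - 7/10)² = (-65/42 - 7/10)² = (-236/105)² = 55696/11025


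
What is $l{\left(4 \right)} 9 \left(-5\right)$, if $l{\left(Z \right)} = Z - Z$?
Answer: $0$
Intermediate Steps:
$l{\left(Z \right)} = 0$
$l{\left(4 \right)} 9 \left(-5\right) = 0 \cdot 9 \left(-5\right) = 0 \left(-5\right) = 0$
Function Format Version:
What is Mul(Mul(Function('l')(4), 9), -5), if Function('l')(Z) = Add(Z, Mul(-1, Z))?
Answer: 0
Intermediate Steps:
Function('l')(Z) = 0
Mul(Mul(Function('l')(4), 9), -5) = Mul(Mul(0, 9), -5) = Mul(0, -5) = 0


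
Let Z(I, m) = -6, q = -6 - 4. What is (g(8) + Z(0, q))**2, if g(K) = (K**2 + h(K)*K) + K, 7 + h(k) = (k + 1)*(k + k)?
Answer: 1350244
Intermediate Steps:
h(k) = -7 + 2*k*(1 + k) (h(k) = -7 + (k + 1)*(k + k) = -7 + (1 + k)*(2*k) = -7 + 2*k*(1 + k))
q = -10
g(K) = K + K**2 + K*(-7 + 2*K + 2*K**2) (g(K) = (K**2 + (-7 + 2*K + 2*K**2)*K) + K = (K**2 + K*(-7 + 2*K + 2*K**2)) + K = K + K**2 + K*(-7 + 2*K + 2*K**2))
(g(8) + Z(0, q))**2 = (8*(-6 + 2*8**2 + 3*8) - 6)**2 = (8*(-6 + 2*64 + 24) - 6)**2 = (8*(-6 + 128 + 24) - 6)**2 = (8*146 - 6)**2 = (1168 - 6)**2 = 1162**2 = 1350244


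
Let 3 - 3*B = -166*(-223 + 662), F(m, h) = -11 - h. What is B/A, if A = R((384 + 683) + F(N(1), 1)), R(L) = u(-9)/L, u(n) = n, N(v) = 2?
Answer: -76885235/27 ≈ -2.8476e+6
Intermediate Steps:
R(L) = -9/L
B = 72877/3 (B = 1 - (-166)*(-223 + 662)/3 = 1 - (-166)*439/3 = 1 - ⅓*(-72874) = 1 + 72874/3 = 72877/3 ≈ 24292.)
A = -9/1055 (A = -9/((384 + 683) + (-11 - 1*1)) = -9/(1067 + (-11 - 1)) = -9/(1067 - 12) = -9/1055 ≈ -0.0085308)
B/A = 72877/(3*(-9/1055)) = (72877/3)*(-1055/9) = -76885235/27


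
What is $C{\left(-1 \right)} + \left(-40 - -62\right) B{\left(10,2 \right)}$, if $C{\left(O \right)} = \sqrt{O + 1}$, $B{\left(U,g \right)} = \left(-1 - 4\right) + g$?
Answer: $-66$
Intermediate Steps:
$B{\left(U,g \right)} = -5 + g$
$C{\left(O \right)} = \sqrt{1 + O}$
$C{\left(-1 \right)} + \left(-40 - -62\right) B{\left(10,2 \right)} = \sqrt{1 - 1} + \left(-40 - -62\right) \left(-5 + 2\right) = \sqrt{0} + \left(-40 + 62\right) \left(-3\right) = 0 + 22 \left(-3\right) = 0 - 66 = -66$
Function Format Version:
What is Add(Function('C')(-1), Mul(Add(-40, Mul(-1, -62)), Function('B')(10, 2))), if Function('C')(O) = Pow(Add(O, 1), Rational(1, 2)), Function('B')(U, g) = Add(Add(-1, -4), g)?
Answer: -66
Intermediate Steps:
Function('B')(U, g) = Add(-5, g)
Function('C')(O) = Pow(Add(1, O), Rational(1, 2))
Add(Function('C')(-1), Mul(Add(-40, Mul(-1, -62)), Function('B')(10, 2))) = Add(Pow(Add(1, -1), Rational(1, 2)), Mul(Add(-40, Mul(-1, -62)), Add(-5, 2))) = Add(Pow(0, Rational(1, 2)), Mul(Add(-40, 62), -3)) = Add(0, Mul(22, -3)) = Add(0, -66) = -66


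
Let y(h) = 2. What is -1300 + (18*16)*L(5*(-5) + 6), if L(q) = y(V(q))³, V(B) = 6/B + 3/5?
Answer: 1004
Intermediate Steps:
V(B) = ⅗ + 6/B (V(B) = 6/B + 3*(⅕) = 6/B + ⅗ = ⅗ + 6/B)
L(q) = 8 (L(q) = 2³ = 8)
-1300 + (18*16)*L(5*(-5) + 6) = -1300 + (18*16)*8 = -1300 + 288*8 = -1300 + 2304 = 1004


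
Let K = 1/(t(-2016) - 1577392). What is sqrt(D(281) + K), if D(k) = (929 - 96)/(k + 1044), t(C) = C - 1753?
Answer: 2*sqrt(27593871039393251)/419007665 ≈ 0.79289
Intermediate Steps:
t(C) = -1753 + C
D(k) = 833/(1044 + k)
K = -1/1581161 (K = 1/((-1753 - 2016) - 1577392) = 1/(-3769 - 1577392) = 1/(-1581161) = -1/1581161 ≈ -6.3245e-7)
sqrt(D(281) + K) = sqrt(833/(1044 + 281) - 1/1581161) = sqrt(833/1325 - 1/1581161) = sqrt(1317105788/2095038325) = 2*sqrt(27593871039393251)/419007665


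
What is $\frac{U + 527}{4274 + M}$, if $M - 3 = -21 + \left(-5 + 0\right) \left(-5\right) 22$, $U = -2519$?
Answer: $- \frac{332}{801} \approx -0.41448$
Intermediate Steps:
$M = 532$ ($M = 3 - \left(21 - \left(-5 + 0\right) \left(-5\right) 22\right) = 3 - \left(21 - \left(-5\right) \left(-5\right) 22\right) = 3 + \left(-21 + 25 \cdot 22\right) = 3 + \left(-21 + 550\right) = 3 + 529 = 532$)
$\frac{U + 527}{4274 + M} = \frac{-2519 + 527}{4274 + 532} = - \frac{1992}{4806} = \left(-1992\right) \frac{1}{4806} = - \frac{332}{801}$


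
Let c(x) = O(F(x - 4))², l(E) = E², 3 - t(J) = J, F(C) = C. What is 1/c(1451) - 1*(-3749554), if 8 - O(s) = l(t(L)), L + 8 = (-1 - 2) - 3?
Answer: 296068533395/78961 ≈ 3.7496e+6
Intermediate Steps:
L = -14 (L = -8 + ((-1 - 2) - 3) = -8 + (-3 - 3) = -8 - 6 = -14)
t(J) = 3 - J
O(s) = -281 (O(s) = 8 - (3 - 1*(-14))² = 8 - (3 + 14)² = 8 - 1*17² = 8 - 1*289 = 8 - 289 = -281)
c(x) = 78961 (c(x) = (-281)² = 78961)
1/c(1451) - 1*(-3749554) = 1/78961 - 1*(-3749554) = 1/78961 + 3749554 = 296068533395/78961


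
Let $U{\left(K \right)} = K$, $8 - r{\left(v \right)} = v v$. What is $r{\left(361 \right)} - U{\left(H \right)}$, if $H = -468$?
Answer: $-129845$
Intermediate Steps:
$r{\left(v \right)} = 8 - v^{2}$ ($r{\left(v \right)} = 8 - v v = 8 - v^{2}$)
$r{\left(361 \right)} - U{\left(H \right)} = \left(8 - 361^{2}\right) - -468 = \left(8 - 130321\right) + 468 = -130313 + 468 = -129845$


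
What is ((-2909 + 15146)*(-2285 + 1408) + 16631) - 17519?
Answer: -10732737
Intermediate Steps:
((-2909 + 15146)*(-2285 + 1408) + 16631) - 17519 = (12237*(-877) + 16631) - 17519 = (-10731849 + 16631) - 17519 = -10715218 - 17519 = -10732737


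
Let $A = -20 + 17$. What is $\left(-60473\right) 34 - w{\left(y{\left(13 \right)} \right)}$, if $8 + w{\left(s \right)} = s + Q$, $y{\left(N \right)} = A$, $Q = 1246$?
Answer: $-2057317$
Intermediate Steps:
$A = -3$
$y{\left(N \right)} = -3$
$w{\left(s \right)} = 1238 + s$ ($w{\left(s \right)} = -8 + \left(s + 1246\right) = -8 + \left(1246 + s\right) = 1238 + s$)
$\left(-60473\right) 34 - w{\left(y{\left(13 \right)} \right)} = \left(-60473\right) 34 - \left(1238 - 3\right) = -2056082 - 1235 = -2057317$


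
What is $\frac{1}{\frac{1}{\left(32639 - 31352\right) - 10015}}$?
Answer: $-8728$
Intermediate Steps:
$\frac{1}{\frac{1}{\left(32639 - 31352\right) - 10015}} = \frac{1}{\frac{1}{1287 - 10015}} = \frac{1}{\frac{1}{-8728}} = \frac{1}{- \frac{1}{8728}} = -8728$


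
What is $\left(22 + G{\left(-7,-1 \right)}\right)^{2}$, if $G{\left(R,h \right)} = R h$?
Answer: $841$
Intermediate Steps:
$\left(22 + G{\left(-7,-1 \right)}\right)^{2} = \left(22 - -7\right)^{2} = \left(22 + 7\right)^{2} = 29^{2} = 841$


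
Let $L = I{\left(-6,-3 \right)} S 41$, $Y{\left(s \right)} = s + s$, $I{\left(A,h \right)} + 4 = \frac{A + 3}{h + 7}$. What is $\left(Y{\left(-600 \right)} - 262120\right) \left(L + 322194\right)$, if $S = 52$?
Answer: $-82173482440$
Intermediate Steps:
$I{\left(A,h \right)} = -4 + \frac{3 + A}{7 + h}$ ($I{\left(A,h \right)} = -4 + \frac{A + 3}{h + 7} = -4 + \frac{3 + A}{7 + h}$)
$Y{\left(s \right)} = 2 s$
$L = -10127$ ($L = \frac{-25 - 6 - -12}{7 - 3} \cdot 52 \cdot 41 = \frac{-25 - 6 + 12}{4} \cdot 52 \cdot 41 = \frac{1}{4} \left(-19\right) 52 \cdot 41 = \left(- \frac{19}{4}\right) 52 \cdot 41 = \left(-247\right) 41 = -10127$)
$\left(Y{\left(-600 \right)} - 262120\right) \left(L + 322194\right) = \left(2 \left(-600\right) - 262120\right) \left(-10127 + 322194\right) = \left(-1200 - 262120\right) 312067 = \left(-263320\right) 312067 = -82173482440$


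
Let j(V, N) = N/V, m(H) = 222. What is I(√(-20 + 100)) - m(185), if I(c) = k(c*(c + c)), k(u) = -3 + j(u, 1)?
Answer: -35999/160 ≈ -224.99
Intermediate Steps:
k(u) = -3 + 1/u
I(c) = -3 + 1/(2*c²) (I(c) = -3 + 1/(c*(c + c)) = -3 + 1/(c*(2*c)) = -3 + 1/(2*c²))
I(√(-20 + 100)) - m(185) = (-3 + 1/(2*(√(-20 + 100))²)) - 1*222 = (-3 + 1/(2*(√80)²)) - 222 = (-3 + 1/(2*(4*√5)²)) - 222 = (-3 + (½)*(1/80)) - 222 = (-3 + 1/160) - 222 = -479/160 - 222 = -35999/160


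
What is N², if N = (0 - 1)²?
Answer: 1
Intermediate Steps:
N = 1 (N = (-1)² = 1)
N² = 1² = 1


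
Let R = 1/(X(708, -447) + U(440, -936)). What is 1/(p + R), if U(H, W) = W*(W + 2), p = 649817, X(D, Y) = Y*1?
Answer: 873777/567795148810 ≈ 1.5389e-6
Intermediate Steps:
X(D, Y) = Y
U(H, W) = W*(2 + W)
R = 1/873777 (R = 1/(-447 - 936*(2 - 936)) = 1/(-447 - 936*(-934)) = 1/(-447 + 874224) = 1/873777 ≈ 1.1445e-6)
1/(p + R) = 1/(649817 + 1/873777) = 1/(567795148810/873777) = 873777/567795148810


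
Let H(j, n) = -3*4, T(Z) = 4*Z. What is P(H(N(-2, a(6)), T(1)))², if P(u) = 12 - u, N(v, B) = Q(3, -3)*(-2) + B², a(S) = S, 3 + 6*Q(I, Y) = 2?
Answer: 576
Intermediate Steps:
Q(I, Y) = -⅙ (Q(I, Y) = -½ + (⅙)*2 = -½ + ⅓ = -⅙)
N(v, B) = ⅓ + B² (N(v, B) = -⅙*(-2) + B² = ⅓ + B²)
H(j, n) = -12
P(H(N(-2, a(6)), T(1)))² = (12 - 1*(-12))² = (12 + 12)² = 24² = 576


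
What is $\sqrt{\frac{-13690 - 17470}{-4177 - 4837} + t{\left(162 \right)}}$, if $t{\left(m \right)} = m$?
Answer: $\frac{\sqrt{3360932998}}{4507} \approx 12.863$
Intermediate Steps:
$\sqrt{\frac{-13690 - 17470}{-4177 - 4837} + t{\left(162 \right)}} = \sqrt{\frac{-13690 - 17470}{-4177 - 4837} + 162} = \sqrt{- \frac{31160}{-9014} + 162} = \sqrt{\left(-31160\right) \left(- \frac{1}{9014}\right) + 162} = \sqrt{\frac{15580}{4507} + 162} = \sqrt{\frac{745714}{4507}} = \frac{\sqrt{3360932998}}{4507}$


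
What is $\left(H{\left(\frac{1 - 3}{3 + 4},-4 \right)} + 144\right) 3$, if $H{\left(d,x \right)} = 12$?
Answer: $468$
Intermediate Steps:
$\left(H{\left(\frac{1 - 3}{3 + 4},-4 \right)} + 144\right) 3 = \left(12 + 144\right) 3 = 156 \cdot 3 = 468$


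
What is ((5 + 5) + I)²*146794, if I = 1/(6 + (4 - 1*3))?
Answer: 739988554/49 ≈ 1.5102e+7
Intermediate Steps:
I = ⅐ (I = 1/(6 + (4 - 3)) = 1/(6 + 1) = 1/7 = ⅐ ≈ 0.14286)
((5 + 5) + I)²*146794 = ((5 + 5) + ⅐)²*146794 = (10 + ⅐)²*146794 = (71/7)²*146794 = (5041/49)*146794 = 739988554/49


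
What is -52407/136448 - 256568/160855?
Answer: -43438118449/21948343040 ≈ -1.9791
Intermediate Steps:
-52407/136448 - 256568/160855 = -43438118449/21948343040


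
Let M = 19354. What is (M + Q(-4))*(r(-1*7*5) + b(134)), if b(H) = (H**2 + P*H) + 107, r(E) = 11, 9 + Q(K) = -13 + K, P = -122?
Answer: 33360128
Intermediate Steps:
Q(K) = -22 + K (Q(K) = -9 + (-13 + K) = -22 + K)
b(H) = 107 + H**2 - 122*H (b(H) = (H**2 - 122*H) + 107 = 107 + H**2 - 122*H)
(M + Q(-4))*(r(-1*7*5) + b(134)) = (19354 + (-22 - 4))*(11 + (107 + 134**2 - 122*134)) = (19354 - 26)*(11 + (107 + 17956 - 16348)) = 19328*(11 + 1715) = 19328*1726 = 33360128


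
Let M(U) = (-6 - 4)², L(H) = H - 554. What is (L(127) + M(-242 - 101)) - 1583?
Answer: -1910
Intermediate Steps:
L(H) = -554 + H
M(U) = 100 (M(U) = (-10)² = 100)
(L(127) + M(-242 - 101)) - 1583 = ((-554 + 127) + 100) - 1583 = (-427 + 100) - 1583 = -327 - 1583 = -1910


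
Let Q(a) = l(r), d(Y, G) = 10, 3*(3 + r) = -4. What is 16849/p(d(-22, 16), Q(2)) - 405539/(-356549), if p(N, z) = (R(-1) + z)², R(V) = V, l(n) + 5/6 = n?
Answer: 216824970527/488115581 ≈ 444.21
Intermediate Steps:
r = -13/3 (r = -3 + (⅓)*(-4) = -3 - 4/3 = -13/3 ≈ -4.3333)
l(n) = -⅚ + n
Q(a) = -31/6 (Q(a) = -⅚ - 13/3 = -31/6)
p(N, z) = (-1 + z)²
16849/p(d(-22, 16), Q(2)) - 405539/(-356549) = 16849/((-1 - 31/6)²) - 405539/(-356549) = 16849/((-37/6)²) - 405539*(-1/356549) = 16849/(1369/36) + 405539/356549 = 16849*(36/1369) + 405539/356549 = 606564/1369 + 405539/356549 = 216824970527/488115581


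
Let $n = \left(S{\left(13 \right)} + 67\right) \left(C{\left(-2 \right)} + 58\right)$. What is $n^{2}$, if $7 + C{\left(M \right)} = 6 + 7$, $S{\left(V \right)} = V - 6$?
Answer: $22429696$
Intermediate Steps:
$S{\left(V \right)} = -6 + V$ ($S{\left(V \right)} = V - 6 = -6 + V$)
$C{\left(M \right)} = 6$ ($C{\left(M \right)} = -7 + \left(6 + 7\right) = -7 + 13 = 6$)
$n = 4736$ ($n = \left(\left(-6 + 13\right) + 67\right) \left(6 + 58\right) = \left(7 + 67\right) 64 = 74 \cdot 64 = 4736$)
$n^{2} = 4736^{2} = 22429696$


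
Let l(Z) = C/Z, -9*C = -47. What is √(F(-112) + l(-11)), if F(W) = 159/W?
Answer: I*√1617385/924 ≈ 1.3764*I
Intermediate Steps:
C = 47/9 (C = -⅑*(-47) = 47/9 ≈ 5.2222)
l(Z) = 47/(9*Z)
√(F(-112) + l(-11)) = √(159/(-112) + (47/9)/(-11)) = √(159*(-1/112) + (47/9)*(-1/11)) = √(-159/112 - 47/99) = √(-21005/11088) = I*√1617385/924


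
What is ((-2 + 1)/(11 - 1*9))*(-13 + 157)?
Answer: -72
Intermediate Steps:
((-2 + 1)/(11 - 1*9))*(-13 + 157) = (-1/(11 - 9))*144 = (-1/2)*144 = ((½)*(-1))*144 = -½*144 = -72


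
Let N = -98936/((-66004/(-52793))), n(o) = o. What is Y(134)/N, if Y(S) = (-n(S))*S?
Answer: 148145978/652891031 ≈ 0.22691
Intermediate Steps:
Y(S) = -S² (Y(S) = (-S)*S = -S²)
N = -1305782062/16501 (N = -98936/((-66004*(-1/52793))) = -98936/66004/52793 = -98936*52793/66004 = -1305782062/16501 ≈ -79134.)
Y(134)/N = (-1*134²)/(-1305782062/16501) = -1*17956*(-16501/1305782062) = -17956*(-16501/1305782062) = 148145978/652891031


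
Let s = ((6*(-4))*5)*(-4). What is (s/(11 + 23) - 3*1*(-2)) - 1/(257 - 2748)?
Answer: 851939/42347 ≈ 20.118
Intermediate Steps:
s = 480 (s = -24*5*(-4) = -120*(-4) = 480)
(s/(11 + 23) - 3*1*(-2)) - 1/(257 - 2748) = (480/(11 + 23) - 3*1*(-2)) - 1/(257 - 2748) = (480/34 - 3*(-2)) - 1/(-2491) = (480*(1/34) + 6) - 1*(-1/2491) = (240/17 + 6) + 1/2491 = 342/17 + 1/2491 = 851939/42347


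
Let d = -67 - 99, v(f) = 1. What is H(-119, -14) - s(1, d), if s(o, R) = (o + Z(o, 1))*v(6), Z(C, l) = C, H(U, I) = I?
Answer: -16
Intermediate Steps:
d = -166
s(o, R) = 2*o (s(o, R) = (o + o)*1 = (2*o)*1 = 2*o)
H(-119, -14) - s(1, d) = -14 - 2 = -16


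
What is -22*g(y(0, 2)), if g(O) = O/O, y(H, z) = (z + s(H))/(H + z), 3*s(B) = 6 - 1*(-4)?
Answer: -22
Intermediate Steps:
s(B) = 10/3 (s(B) = (6 - 1*(-4))/3 = (6 + 4)/3 = (⅓)*10 = 10/3)
y(H, z) = (10/3 + z)/(H + z) (y(H, z) = (z + 10/3)/(H + z) = (10/3 + z)/(H + z))
g(O) = 1
-22*g(y(0, 2)) = -22*1 = -22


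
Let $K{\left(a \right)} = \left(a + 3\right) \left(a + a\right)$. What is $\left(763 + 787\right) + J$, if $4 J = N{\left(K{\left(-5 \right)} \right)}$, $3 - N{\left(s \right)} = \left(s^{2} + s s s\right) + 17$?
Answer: $- \frac{1107}{2} \approx -553.5$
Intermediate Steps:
$K{\left(a \right)} = 2 a \left(3 + a\right)$ ($K{\left(a \right)} = \left(3 + a\right) 2 a = 2 a \left(3 + a\right)$)
$N{\left(s \right)} = -14 - s^{2} - s^{3}$ ($N{\left(s \right)} = 3 - \left(\left(s^{2} + s s s\right) + 17\right) = 3 - \left(\left(s^{2} + s^{2} s\right) + 17\right) = 3 - \left(\left(s^{2} + s^{3}\right) + 17\right) = 3 - \left(17 + s^{2} + s^{3}\right) = -14 - s^{2} - s^{3}$)
$J = - \frac{4207}{2}$ ($J = \frac{-14 - \left(2 \left(-5\right) \left(3 - 5\right)\right)^{2} - \left(2 \left(-5\right) \left(3 - 5\right)\right)^{3}}{4} = \frac{-14 - \left(2 \left(-5\right) \left(-2\right)\right)^{2} - \left(2 \left(-5\right) \left(-2\right)\right)^{3}}{4} = \frac{-14 - 20^{2} - 20^{3}}{4} = \frac{-14 - 400 - 8000}{4} = \frac{1}{4} \left(-8414\right) = - \frac{4207}{2} \approx -2103.5$)
$\left(763 + 787\right) + J = \left(763 + 787\right) - \frac{4207}{2} = 1550 - \frac{4207}{2} = - \frac{1107}{2}$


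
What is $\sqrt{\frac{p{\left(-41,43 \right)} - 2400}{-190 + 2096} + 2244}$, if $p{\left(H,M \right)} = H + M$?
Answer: $\frac{\sqrt{2036878349}}{953} \approx 47.358$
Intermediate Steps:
$\sqrt{\frac{p{\left(-41,43 \right)} - 2400}{-190 + 2096} + 2244} = \sqrt{\frac{\left(-41 + 43\right) - 2400}{-190 + 2096} + 2244} = \sqrt{\frac{2 - 2400}{1906} + 2244} = \sqrt{\left(-2398\right) \frac{1}{1906} + 2244} = \sqrt{- \frac{1199}{953} + 2244} = \sqrt{\frac{2137333}{953}} = \frac{\sqrt{2036878349}}{953}$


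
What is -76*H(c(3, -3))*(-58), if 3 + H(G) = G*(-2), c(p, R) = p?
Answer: -39672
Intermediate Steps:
H(G) = -3 - 2*G (H(G) = -3 + G*(-2) = -3 - 2*G)
-76*H(c(3, -3))*(-58) = -76*(-3 - 2*3)*(-58) = -76*(-3 - 6)*(-58) = -76*(-9)*(-58) = 684*(-58) = -39672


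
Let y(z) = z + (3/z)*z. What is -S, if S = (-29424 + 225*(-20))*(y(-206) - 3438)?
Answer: -123517284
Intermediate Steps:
y(z) = 3 + z (y(z) = z + 3 = 3 + z)
S = 123517284 (S = (-29424 + 225*(-20))*((3 - 206) - 3438) = (-29424 - 4500)*(-203 - 3438) = -33924*(-3641) = 123517284)
-S = -1*123517284 = -123517284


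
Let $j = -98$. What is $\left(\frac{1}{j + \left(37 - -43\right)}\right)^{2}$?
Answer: $\frac{1}{324} \approx 0.0030864$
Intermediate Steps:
$\left(\frac{1}{j + \left(37 - -43\right)}\right)^{2} = \left(\frac{1}{-98 + \left(37 - -43\right)}\right)^{2} = \left(\frac{1}{-98 + \left(37 + 43\right)}\right)^{2} = \left(\frac{1}{-98 + 80}\right)^{2} = \left(\frac{1}{-18}\right)^{2} = \left(- \frac{1}{18}\right)^{2} = \frac{1}{324}$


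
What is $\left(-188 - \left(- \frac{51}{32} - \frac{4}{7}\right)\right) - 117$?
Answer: $- \frac{67835}{224} \approx -302.83$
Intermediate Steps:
$\left(-188 - \left(- \frac{51}{32} - \frac{4}{7}\right)\right) - 117 = \left(-188 - - \frac{485}{224}\right) - 117 = \left(-188 + \left(\frac{4}{7} + \frac{51}{32}\right)\right) - 117 = \left(-188 + \frac{485}{224}\right) - 117 = - \frac{41627}{224} - 117 = - \frac{67835}{224}$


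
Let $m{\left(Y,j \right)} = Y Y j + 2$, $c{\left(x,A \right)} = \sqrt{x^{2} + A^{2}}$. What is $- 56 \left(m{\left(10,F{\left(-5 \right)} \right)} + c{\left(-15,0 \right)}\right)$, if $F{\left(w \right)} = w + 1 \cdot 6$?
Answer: $-6552$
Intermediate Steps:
$F{\left(w \right)} = 6 + w$ ($F{\left(w \right)} = w + 6 = 6 + w$)
$c{\left(x,A \right)} = \sqrt{A^{2} + x^{2}}$
$m{\left(Y,j \right)} = 2 + j Y^{2}$ ($m{\left(Y,j \right)} = Y^{2} j + 2 = j Y^{2} + 2 = 2 + j Y^{2}$)
$- 56 \left(m{\left(10,F{\left(-5 \right)} \right)} + c{\left(-15,0 \right)}\right) = - 56 \left(\left(2 + \left(6 - 5\right) 10^{2}\right) + \sqrt{0^{2} + \left(-15\right)^{2}}\right) = - 56 \left(\left(2 + 1 \cdot 100\right) + \sqrt{0 + 225}\right) = - 56 \left(\left(2 + 100\right) + \sqrt{225}\right) = - 56 \left(102 + 15\right) = \left(-56\right) 117 = -6552$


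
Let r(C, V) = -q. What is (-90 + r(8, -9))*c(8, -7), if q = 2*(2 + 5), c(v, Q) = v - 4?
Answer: -416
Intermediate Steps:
c(v, Q) = -4 + v
q = 14 (q = 2*7 = 14)
r(C, V) = -14 (r(C, V) = -1*14 = -14)
(-90 + r(8, -9))*c(8, -7) = (-90 - 14)*(-4 + 8) = -104*4 = -416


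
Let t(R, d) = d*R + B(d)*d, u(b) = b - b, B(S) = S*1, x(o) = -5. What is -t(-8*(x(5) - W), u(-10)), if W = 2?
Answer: 0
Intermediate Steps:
B(S) = S
u(b) = 0
t(R, d) = d² + R*d (t(R, d) = d*R + d*d = R*d + d² = d² + R*d)
-t(-8*(x(5) - W), u(-10)) = -0*(-8*(-5 - 1*2) + 0) = -0*(-8*(-5 - 2) + 0) = -0*(-8*(-7) + 0) = -0*(56 + 0) = -0*56 = -1*0 = 0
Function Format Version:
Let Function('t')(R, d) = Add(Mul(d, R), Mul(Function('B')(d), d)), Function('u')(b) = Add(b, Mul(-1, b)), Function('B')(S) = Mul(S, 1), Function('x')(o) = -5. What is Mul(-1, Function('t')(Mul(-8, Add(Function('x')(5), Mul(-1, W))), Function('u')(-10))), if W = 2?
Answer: 0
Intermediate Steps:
Function('B')(S) = S
Function('u')(b) = 0
Function('t')(R, d) = Add(Pow(d, 2), Mul(R, d)) (Function('t')(R, d) = Add(Mul(d, R), Mul(d, d)) = Add(Mul(R, d), Pow(d, 2)) = Add(Pow(d, 2), Mul(R, d)))
Mul(-1, Function('t')(Mul(-8, Add(Function('x')(5), Mul(-1, W))), Function('u')(-10))) = Mul(-1, Mul(0, Add(Mul(-8, Add(-5, Mul(-1, 2))), 0))) = Mul(-1, Mul(0, Add(Mul(-8, Add(-5, -2)), 0))) = Mul(-1, Mul(0, Add(Mul(-8, -7), 0))) = Mul(-1, Mul(0, Add(56, 0))) = Mul(-1, Mul(0, 56)) = Mul(-1, 0) = 0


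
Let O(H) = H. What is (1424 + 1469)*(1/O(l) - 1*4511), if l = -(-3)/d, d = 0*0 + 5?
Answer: -39136504/3 ≈ -1.3046e+7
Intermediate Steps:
d = 5 (d = 0 + 5 = 5)
l = 3/5 (l = -(-3)/5 = -3*(-1/5) = 3/5 ≈ 0.60000)
(1424 + 1469)*(1/O(l) - 1*4511) = (1424 + 1469)*(1/(3/5) - 1*4511) = 2893*(5/3 - 4511) = 2893*(-13528/3) = -39136504/3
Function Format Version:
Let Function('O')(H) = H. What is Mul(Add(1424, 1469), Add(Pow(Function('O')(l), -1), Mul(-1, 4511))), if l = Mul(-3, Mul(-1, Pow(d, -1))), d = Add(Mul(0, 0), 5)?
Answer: Rational(-39136504, 3) ≈ -1.3046e+7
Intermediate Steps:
d = 5 (d = Add(0, 5) = 5)
l = Rational(3, 5) (l = Mul(-3, Mul(-1, Pow(5, -1))) = Mul(-3, Mul(-1, Rational(1, 5))) = Mul(-3, Rational(-1, 5)) = Rational(3, 5) ≈ 0.60000)
Mul(Add(1424, 1469), Add(Pow(Function('O')(l), -1), Mul(-1, 4511))) = Mul(Add(1424, 1469), Add(Pow(Rational(3, 5), -1), Mul(-1, 4511))) = Mul(2893, Add(Rational(5, 3), -4511)) = Mul(2893, Rational(-13528, 3)) = Rational(-39136504, 3)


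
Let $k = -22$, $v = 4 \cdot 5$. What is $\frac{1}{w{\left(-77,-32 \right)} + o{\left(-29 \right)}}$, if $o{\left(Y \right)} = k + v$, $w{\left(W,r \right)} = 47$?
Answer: $\frac{1}{45} \approx 0.022222$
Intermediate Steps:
$v = 20$
$o{\left(Y \right)} = -2$ ($o{\left(Y \right)} = -22 + 20 = -2$)
$\frac{1}{w{\left(-77,-32 \right)} + o{\left(-29 \right)}} = \frac{1}{47 - 2} = \frac{1}{45}$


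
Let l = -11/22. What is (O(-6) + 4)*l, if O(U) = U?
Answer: 1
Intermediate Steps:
l = -½ (l = -11*1/22 = -½ ≈ -0.50000)
(O(-6) + 4)*l = (-6 + 4)*(-½) = -2*(-½) = 1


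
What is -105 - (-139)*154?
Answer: 21301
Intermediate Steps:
-105 - (-139)*154 = -105 - 139*(-154) = -105 + 21406 = 21301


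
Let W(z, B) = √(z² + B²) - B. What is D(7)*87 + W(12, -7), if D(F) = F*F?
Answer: 4270 + √193 ≈ 4283.9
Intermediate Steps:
D(F) = F²
W(z, B) = √(B² + z²) - B
D(7)*87 + W(12, -7) = 7²*87 + (√((-7)² + 12²) - 1*(-7)) = 49*87 + (√(49 + 144) + 7) = 4263 + (√193 + 7) = 4263 + (7 + √193) = 4270 + √193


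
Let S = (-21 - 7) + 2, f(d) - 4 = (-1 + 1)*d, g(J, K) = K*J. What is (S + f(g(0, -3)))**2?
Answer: 484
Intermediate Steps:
g(J, K) = J*K
f(d) = 4 (f(d) = 4 + (-1 + 1)*d = 4 + 0*d = 4 + 0 = 4)
S = -26 (S = -28 + 2 = -26)
(S + f(g(0, -3)))**2 = (-26 + 4)**2 = (-22)**2 = 484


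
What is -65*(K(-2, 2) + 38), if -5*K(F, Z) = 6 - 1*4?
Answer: -2444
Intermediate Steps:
K(F, Z) = -⅖ (K(F, Z) = -(6 - 1*4)/5 = -(6 - 4)/5 = -⅕*2 = -⅖)
-65*(K(-2, 2) + 38) = -65*(-⅖ + 38) = -65*188/5 = -2444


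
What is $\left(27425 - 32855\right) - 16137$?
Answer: $-21567$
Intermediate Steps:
$\left(27425 - 32855\right) - 16137 = -5430 - 16137 = -21567$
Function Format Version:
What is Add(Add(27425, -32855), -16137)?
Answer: -21567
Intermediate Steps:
Add(Add(27425, -32855), -16137) = Add(-5430, -16137) = -21567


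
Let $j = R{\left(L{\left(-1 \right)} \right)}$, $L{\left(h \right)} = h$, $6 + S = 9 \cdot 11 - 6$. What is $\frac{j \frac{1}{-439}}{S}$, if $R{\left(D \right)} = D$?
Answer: $\frac{1}{38193} \approx 2.6183 \cdot 10^{-5}$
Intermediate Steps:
$S = 87$ ($S = -6 + \left(9 \cdot 11 - 6\right) = -6 + \left(99 - 6\right) = -6 + 93 = 87$)
$j = -1$
$\frac{j \frac{1}{-439}}{S} = \frac{\left(-1\right) \frac{1}{-439}}{87} = \left(-1\right) \left(- \frac{1}{439}\right) \frac{1}{87} = \frac{1}{439} \cdot \frac{1}{87} = \frac{1}{38193}$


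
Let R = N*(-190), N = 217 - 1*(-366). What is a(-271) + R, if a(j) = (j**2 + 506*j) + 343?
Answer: -174112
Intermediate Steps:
N = 583 (N = 217 + 366 = 583)
a(j) = 343 + j**2 + 506*j
R = -110770 (R = 583*(-190) = -110770)
a(-271) + R = (343 + (-271)**2 + 506*(-271)) - 110770 = (343 + 73441 - 137126) - 110770 = -63342 - 110770 = -174112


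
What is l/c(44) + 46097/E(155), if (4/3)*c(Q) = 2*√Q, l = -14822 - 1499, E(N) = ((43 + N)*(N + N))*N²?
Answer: 1487/47569500 - 16321*√11/33 ≈ -1640.3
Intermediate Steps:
E(N) = 2*N³*(43 + N) (E(N) = ((43 + N)*(2*N))*N² = (2*N*(43 + N))*N² = 2*N³*(43 + N))
l = -16321
c(Q) = 3*√Q/2 (c(Q) = 3*(2*√Q)/4 = 3*√Q/2)
l/c(44) + 46097/E(155) = -16321*√11/33 + 46097/((2*155³*(43 + 155))) = -16321*√11/33 + 46097/((2*3723875*198)) = -16321*√11/33 + 46097/1474654500 = -16321*√11/33 + 46097*(1/1474654500) = -16321*√11/33 + 1487/47569500 = 1487/47569500 - 16321*√11/33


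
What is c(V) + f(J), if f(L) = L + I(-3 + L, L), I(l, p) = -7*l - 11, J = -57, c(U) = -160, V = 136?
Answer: 192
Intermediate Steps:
I(l, p) = -11 - 7*l
f(L) = 10 - 6*L (f(L) = L + (-11 - 7*(-3 + L)) = L + (-11 + (21 - 7*L)) = L + (10 - 7*L) = 10 - 6*L)
c(V) + f(J) = -160 + (10 - 6*(-57)) = -160 + (10 + 342) = -160 + 352 = 192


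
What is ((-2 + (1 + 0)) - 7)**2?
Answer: 64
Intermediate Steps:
((-2 + (1 + 0)) - 7)**2 = ((-2 + 1) - 7)**2 = (-1 - 7)**2 = (-8)**2 = 64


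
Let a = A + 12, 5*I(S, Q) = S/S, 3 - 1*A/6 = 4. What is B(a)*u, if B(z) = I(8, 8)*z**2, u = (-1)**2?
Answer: 36/5 ≈ 7.2000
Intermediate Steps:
A = -6 (A = 18 - 6*4 = 18 - 24 = -6)
u = 1
I(S, Q) = 1/5 (I(S, Q) = (S/S)/5 = (1/5)*1 = 1/5)
a = 6 (a = -6 + 12 = 6)
B(z) = z**2/5
B(a)*u = ((1/5)*6**2)*1 = ((1/5)*36)*1 = (36/5)*1 = 36/5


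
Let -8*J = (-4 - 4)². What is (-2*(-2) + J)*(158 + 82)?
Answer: -960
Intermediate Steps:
J = -8 (J = -(-4 - 4)²/8 = -⅛*(-8)² = -⅛*64 = -8)
(-2*(-2) + J)*(158 + 82) = (-2*(-2) - 8)*(158 + 82) = (4 - 8)*240 = -4*240 = -960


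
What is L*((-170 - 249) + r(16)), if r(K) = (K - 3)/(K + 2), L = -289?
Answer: 2175881/18 ≈ 1.2088e+5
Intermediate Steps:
r(K) = (-3 + K)/(2 + K)
L*((-170 - 249) + r(16)) = -289*((-170 - 249) + (-3 + 16)/(2 + 16)) = -289*(-419 + 13/18) = -289*(-7529/18) = 2175881/18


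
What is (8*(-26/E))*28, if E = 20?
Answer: -1456/5 ≈ -291.20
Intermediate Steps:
(8*(-26/E))*28 = (8*(-26/20))*28 = (8*(-26*1/20))*28 = (8*(-13/10))*28 = -52/5*28 = -1456/5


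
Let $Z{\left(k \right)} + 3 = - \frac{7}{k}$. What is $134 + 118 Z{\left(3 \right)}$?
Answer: $- \frac{1486}{3} \approx -495.33$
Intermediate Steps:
$Z{\left(k \right)} = -3 - \frac{7}{k}$
$134 + 118 Z{\left(3 \right)} = 134 + 118 \left(-3 - \frac{7}{3}\right) = 134 + 118 \left(- \frac{16}{3}\right) = 134 - \frac{1888}{3} = - \frac{1486}{3}$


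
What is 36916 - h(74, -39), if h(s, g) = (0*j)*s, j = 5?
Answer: 36916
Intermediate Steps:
h(s, g) = 0 (h(s, g) = (0*5)*s = 0*s = 0)
36916 - h(74, -39) = 36916 - 1*0 = 36916 + 0 = 36916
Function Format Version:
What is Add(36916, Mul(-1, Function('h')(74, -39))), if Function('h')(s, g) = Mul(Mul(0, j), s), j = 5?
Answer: 36916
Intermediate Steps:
Function('h')(s, g) = 0 (Function('h')(s, g) = Mul(Mul(0, 5), s) = Mul(0, s) = 0)
Add(36916, Mul(-1, Function('h')(74, -39))) = Add(36916, Mul(-1, 0)) = Add(36916, 0) = 36916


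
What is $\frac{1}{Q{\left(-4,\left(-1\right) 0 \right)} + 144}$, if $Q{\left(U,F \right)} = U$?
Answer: $\frac{1}{140} \approx 0.0071429$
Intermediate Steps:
$\frac{1}{Q{\left(-4,\left(-1\right) 0 \right)} + 144} = \frac{1}{-4 + 144} = \frac{1}{140}$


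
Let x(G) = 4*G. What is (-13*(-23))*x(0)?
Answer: 0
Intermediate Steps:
(-13*(-23))*x(0) = (-13*(-23))*(4*0) = 299*0 = 0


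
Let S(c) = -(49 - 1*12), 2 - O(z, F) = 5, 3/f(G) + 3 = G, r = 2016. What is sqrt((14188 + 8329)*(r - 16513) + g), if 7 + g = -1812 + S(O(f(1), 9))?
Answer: I*sqrt(326430805) ≈ 18067.0*I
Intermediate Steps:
f(G) = 3/(-3 + G)
O(z, F) = -3 (O(z, F) = 2 - 1*5 = 2 - 5 = -3)
S(c) = -37 (S(c) = -(49 - 12) = -1*37 = -37)
g = -1856 (g = -7 + (-1812 - 37) = -7 - 1849 = -1856)
sqrt((14188 + 8329)*(r - 16513) + g) = sqrt((14188 + 8329)*(2016 - 16513) - 1856) = sqrt(22517*(-14497) - 1856) = sqrt(-326428949 - 1856) = sqrt(-326430805) = I*sqrt(326430805)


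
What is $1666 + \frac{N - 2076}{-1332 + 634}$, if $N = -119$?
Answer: $\frac{1165063}{698} \approx 1669.1$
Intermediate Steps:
$1666 + \frac{N - 2076}{-1332 + 634} = 1666 + \frac{-119 - 2076}{-1332 + 634} = 1666 - \frac{2195}{-698} = 1666 - - \frac{2195}{698} = 1666 + \frac{2195}{698} = \frac{1165063}{698}$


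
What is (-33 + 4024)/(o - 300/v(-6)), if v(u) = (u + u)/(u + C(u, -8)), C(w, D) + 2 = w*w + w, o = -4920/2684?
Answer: 2677961/367820 ≈ 7.2806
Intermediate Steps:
o = -1230/671 (o = -4920*1/2684 = -1230/671 ≈ -1.8331)
C(w, D) = -2 + w + w² (C(w, D) = -2 + (w*w + w) = -2 + (w² + w) = -2 + (w + w²) = -2 + w + w²)
v(u) = 2*u/(-2 + u² + 2*u) (v(u) = (u + u)/(u + (-2 + u + u²)) = (2*u)/(-2 + u² + 2*u) = 2*u/(-2 + u² + 2*u))
(-33 + 4024)/(o - 300/v(-6)) = (-33 + 4024)/(-1230/671 - 300/(2*(-6)/(-2 + (-6)² + 2*(-6)))) = 3991/(-1230/671 - 300/(2*(-6)/(-2 + 36 - 12))) = 3991/(-1230/671 - 300/(2*(-6)/22)) = 3991/(-1230/671 - 300/(2*(-6)*(1/22))) = 3991/(-1230/671 - 300/(-6/11)) = 3991/(-1230/671 - 300*(-11/6)) = 3991/(-1230/671 + 550) = 3991/(367820/671) = 3991*(671/367820) = 2677961/367820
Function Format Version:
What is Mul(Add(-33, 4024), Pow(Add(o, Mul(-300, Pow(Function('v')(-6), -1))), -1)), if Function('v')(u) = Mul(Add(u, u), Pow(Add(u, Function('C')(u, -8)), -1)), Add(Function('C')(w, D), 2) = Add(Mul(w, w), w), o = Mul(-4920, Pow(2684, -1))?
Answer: Rational(2677961, 367820) ≈ 7.2806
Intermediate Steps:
o = Rational(-1230, 671) (o = Mul(-4920, Rational(1, 2684)) = Rational(-1230, 671) ≈ -1.8331)
Function('C')(w, D) = Add(-2, w, Pow(w, 2)) (Function('C')(w, D) = Add(-2, Add(Mul(w, w), w)) = Add(-2, Add(Pow(w, 2), w)) = Add(-2, Add(w, Pow(w, 2))) = Add(-2, w, Pow(w, 2)))
Function('v')(u) = Mul(2, u, Pow(Add(-2, Pow(u, 2), Mul(2, u)), -1)) (Function('v')(u) = Mul(Add(u, u), Pow(Add(u, Add(-2, u, Pow(u, 2))), -1)) = Mul(Mul(2, u), Pow(Add(-2, Pow(u, 2), Mul(2, u)), -1)) = Mul(2, u, Pow(Add(-2, Pow(u, 2), Mul(2, u)), -1)))
Mul(Add(-33, 4024), Pow(Add(o, Mul(-300, Pow(Function('v')(-6), -1))), -1)) = Mul(Add(-33, 4024), Pow(Add(Rational(-1230, 671), Mul(-300, Pow(Mul(2, -6, Pow(Add(-2, Pow(-6, 2), Mul(2, -6)), -1)), -1))), -1)) = Mul(3991, Pow(Add(Rational(-1230, 671), Mul(-300, Pow(Mul(2, -6, Pow(Add(-2, 36, -12), -1)), -1))), -1)) = Mul(3991, Pow(Add(Rational(-1230, 671), Mul(-300, Pow(Mul(2, -6, Pow(22, -1)), -1))), -1)) = Mul(3991, Pow(Add(Rational(-1230, 671), Mul(-300, Pow(Mul(2, -6, Rational(1, 22)), -1))), -1)) = Mul(3991, Pow(Add(Rational(-1230, 671), Mul(-300, Pow(Rational(-6, 11), -1))), -1)) = Mul(3991, Pow(Add(Rational(-1230, 671), Mul(-300, Rational(-11, 6))), -1)) = Mul(3991, Pow(Add(Rational(-1230, 671), 550), -1)) = Mul(3991, Pow(Rational(367820, 671), -1)) = Mul(3991, Rational(671, 367820)) = Rational(2677961, 367820)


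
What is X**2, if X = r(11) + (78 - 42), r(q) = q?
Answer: 2209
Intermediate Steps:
X = 47 (X = 11 + (78 - 42) = 11 + 36 = 47)
X**2 = 47**2 = 2209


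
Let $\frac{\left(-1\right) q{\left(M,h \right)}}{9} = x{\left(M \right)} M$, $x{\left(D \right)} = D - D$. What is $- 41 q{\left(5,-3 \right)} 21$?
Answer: $0$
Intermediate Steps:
$x{\left(D \right)} = 0$
$q{\left(M,h \right)} = 0$ ($q{\left(M,h \right)} = - 9 \cdot 0 M = \left(-9\right) 0 = 0$)
$- 41 q{\left(5,-3 \right)} 21 = \left(-41\right) 0 \cdot 21 = 0 \cdot 21 = 0$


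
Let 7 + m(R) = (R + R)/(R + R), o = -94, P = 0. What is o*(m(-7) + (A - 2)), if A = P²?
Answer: 752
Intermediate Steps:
A = 0 (A = 0² = 0)
m(R) = -6 (m(R) = -7 + (R + R)/(R + R) = -7 + (2*R)/((2*R)) = -7 + (2*R)*(1/(2*R)) = -7 + 1 = -6)
o*(m(-7) + (A - 2)) = -94*(-6 + (0 - 2)) = -94*(-6 - 2) = -94*(-8) = 752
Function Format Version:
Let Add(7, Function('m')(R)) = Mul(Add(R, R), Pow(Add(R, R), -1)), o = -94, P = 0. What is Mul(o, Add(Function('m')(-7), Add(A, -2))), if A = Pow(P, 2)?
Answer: 752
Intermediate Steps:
A = 0 (A = Pow(0, 2) = 0)
Function('m')(R) = -6 (Function('m')(R) = Add(-7, Mul(Add(R, R), Pow(Add(R, R), -1))) = Add(-7, Mul(Mul(2, R), Pow(Mul(2, R), -1))) = Add(-7, Mul(Mul(2, R), Mul(Rational(1, 2), Pow(R, -1)))) = Add(-7, 1) = -6)
Mul(o, Add(Function('m')(-7), Add(A, -2))) = Mul(-94, Add(-6, Add(0, -2))) = Mul(-94, Add(-6, -2)) = Mul(-94, -8) = 752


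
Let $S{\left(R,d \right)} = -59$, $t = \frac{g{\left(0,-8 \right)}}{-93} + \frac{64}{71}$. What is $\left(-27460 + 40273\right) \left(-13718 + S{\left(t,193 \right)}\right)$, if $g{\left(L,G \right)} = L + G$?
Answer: $-176524701$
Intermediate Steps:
$g{\left(L,G \right)} = G + L$
$t = \frac{6520}{6603}$ ($t = \frac{-8 + 0}{-93} + \frac{64}{71} = \left(-8\right) \left(- \frac{1}{93}\right) + 64 \cdot \frac{1}{71} = \frac{8}{93} + \frac{64}{71} = \frac{6520}{6603} \approx 0.98743$)
$\left(-27460 + 40273\right) \left(-13718 + S{\left(t,193 \right)}\right) = \left(-27460 + 40273\right) \left(-13718 - 59\right) = 12813 \left(-13777\right) = -176524701$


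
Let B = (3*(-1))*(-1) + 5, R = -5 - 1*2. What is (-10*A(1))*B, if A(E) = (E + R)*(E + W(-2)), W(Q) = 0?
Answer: 480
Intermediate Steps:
R = -7 (R = -5 - 2 = -7)
A(E) = E*(-7 + E) (A(E) = (E - 7)*(E + 0) = (-7 + E)*E = E*(-7 + E))
B = 8 (B = -3*(-1) + 5 = 3 + 5 = 8)
(-10*A(1))*B = -10*(-7 + 1)*8 = -10*(-6)*8 = 60*8 = 480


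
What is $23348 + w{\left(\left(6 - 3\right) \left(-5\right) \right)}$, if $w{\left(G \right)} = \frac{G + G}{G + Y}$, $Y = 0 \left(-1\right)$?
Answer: $23350$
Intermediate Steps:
$Y = 0$
$w{\left(G \right)} = 2$ ($w{\left(G \right)} = \frac{G + G}{G + 0} = \frac{2 G}{G} = 2$)
$23348 + w{\left(\left(6 - 3\right) \left(-5\right) \right)} = 23348 + 2 = 23350$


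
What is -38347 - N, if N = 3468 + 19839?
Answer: -61654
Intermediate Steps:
N = 23307
-38347 - N = -38347 - 1*23307 = -38347 - 23307 = -61654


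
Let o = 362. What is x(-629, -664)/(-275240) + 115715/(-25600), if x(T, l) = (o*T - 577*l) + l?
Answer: -179057031/35230720 ≈ -5.0824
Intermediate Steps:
x(T, l) = -576*l + 362*T (x(T, l) = (362*T - 577*l) + l = (-577*l + 362*T) + l = -576*l + 362*T)
x(-629, -664)/(-275240) + 115715/(-25600) = (-576*(-664) + 362*(-629))/(-275240) + 115715/(-25600) = (382464 - 227698)*(-1/275240) + 115715*(-1/25600) = 154766*(-1/275240) - 23143/5120 = -77383/137620 - 23143/5120 = -179057031/35230720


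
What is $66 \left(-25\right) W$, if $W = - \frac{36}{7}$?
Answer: $\frac{59400}{7} \approx 8485.7$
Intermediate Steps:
$W = - \frac{36}{7}$ ($W = \left(-36\right) \frac{1}{7} = - \frac{36}{7} \approx -5.1429$)
$66 \left(-25\right) W = 66 \left(-25\right) \left(- \frac{36}{7}\right) = \left(-1650\right) \left(- \frac{36}{7}\right) = \frac{59400}{7}$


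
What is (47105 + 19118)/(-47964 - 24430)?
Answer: -66223/72394 ≈ -0.91476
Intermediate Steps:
(47105 + 19118)/(-47964 - 24430) = 66223/(-72394) = 66223*(-1/72394) = -66223/72394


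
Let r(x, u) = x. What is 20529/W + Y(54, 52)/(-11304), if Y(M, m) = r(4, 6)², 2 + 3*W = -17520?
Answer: -87057475/24758586 ≈ -3.5163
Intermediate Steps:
W = -17522/3 (W = -⅔ + (⅓)*(-17520) = -⅔ - 5840 = -17522/3 ≈ -5840.7)
Y(M, m) = 16 (Y(M, m) = 4² = 16)
20529/W + Y(54, 52)/(-11304) = 20529/(-17522/3) + 16/(-11304) = 20529*(-3/17522) + 16*(-1/11304) = -61587/17522 - 2/1413 = -87057475/24758586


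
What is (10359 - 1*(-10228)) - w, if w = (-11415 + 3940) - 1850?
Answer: 29912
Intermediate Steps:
w = -9325 (w = -7475 - 1850 = -9325)
(10359 - 1*(-10228)) - w = (10359 - 1*(-10228)) - 1*(-9325) = (10359 + 10228) + 9325 = 20587 + 9325 = 29912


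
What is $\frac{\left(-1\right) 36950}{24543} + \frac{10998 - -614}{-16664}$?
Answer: $- \frac{225182029}{102246138} \approx -2.2024$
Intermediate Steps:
$\frac{\left(-1\right) 36950}{24543} + \frac{10998 - -614}{-16664} = \left(-36950\right) \frac{1}{24543} + \left(10998 + 614\right) \left(- \frac{1}{16664}\right) = - \frac{36950}{24543} + 11612 \left(- \frac{1}{16664}\right) = - \frac{36950}{24543} - \frac{2903}{4166} = - \frac{225182029}{102246138}$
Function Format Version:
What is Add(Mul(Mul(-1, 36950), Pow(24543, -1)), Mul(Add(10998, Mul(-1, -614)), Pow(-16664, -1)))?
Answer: Rational(-225182029, 102246138) ≈ -2.2024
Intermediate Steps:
Add(Mul(Mul(-1, 36950), Pow(24543, -1)), Mul(Add(10998, Mul(-1, -614)), Pow(-16664, -1))) = Add(Mul(-36950, Rational(1, 24543)), Mul(Add(10998, 614), Rational(-1, 16664))) = Add(Rational(-36950, 24543), Mul(11612, Rational(-1, 16664))) = Add(Rational(-36950, 24543), Rational(-2903, 4166)) = Rational(-225182029, 102246138)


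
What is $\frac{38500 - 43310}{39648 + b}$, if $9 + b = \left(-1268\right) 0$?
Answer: $- \frac{4810}{39639} \approx -0.12135$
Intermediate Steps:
$b = -9$ ($b = -9 - 0 = -9 + 0 = -9$)
$\frac{38500 - 43310}{39648 + b} = \frac{38500 - 43310}{39648 - 9} = - \frac{4810}{39639}$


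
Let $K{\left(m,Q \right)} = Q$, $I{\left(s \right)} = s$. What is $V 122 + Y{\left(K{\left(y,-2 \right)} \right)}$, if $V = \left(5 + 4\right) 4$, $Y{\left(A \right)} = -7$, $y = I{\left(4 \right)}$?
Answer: $4385$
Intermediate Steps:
$y = 4$
$V = 36$ ($V = 9 \cdot 4 = 36$)
$V 122 + Y{\left(K{\left(y,-2 \right)} \right)} = 36 \cdot 122 - 7 = 4392 - 7 = 4385$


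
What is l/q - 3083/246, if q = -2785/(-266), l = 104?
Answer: -1780811/685110 ≈ -2.5993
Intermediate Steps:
q = 2785/266 (q = -2785*(-1/266) = 2785/266 ≈ 10.470)
l/q - 3083/246 = 104/(2785/266) - 3083/246 = 104*(266/2785) - 3083*1/246 = 27664/2785 - 3083/246 = -1780811/685110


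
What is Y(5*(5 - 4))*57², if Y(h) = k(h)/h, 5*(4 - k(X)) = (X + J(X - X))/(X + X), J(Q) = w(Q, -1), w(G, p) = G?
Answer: 126711/50 ≈ 2534.2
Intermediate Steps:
J(Q) = Q
k(X) = 39/10 (k(X) = 4 - (X + (X - X))/(5*(X + X)) = 4 - (X + 0)/(5*(2*X)) = 4 - X*1/(2*X)/5 = 4 - ⅕*½ = 4 - ⅒ = 39/10)
Y(h) = 39/(10*h)
Y(5*(5 - 4))*57² = (39/(10*((5*(5 - 4)))))*57² = (39/(10*((5*1))))*3249 = ((39/10)/5)*3249 = ((39/10)*(⅕))*3249 = (39/50)*3249 = 126711/50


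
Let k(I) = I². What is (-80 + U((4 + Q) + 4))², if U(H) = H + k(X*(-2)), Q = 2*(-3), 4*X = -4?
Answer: 5476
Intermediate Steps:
X = -1 (X = (¼)*(-4) = -1)
Q = -6
U(H) = 4 + H (U(H) = H + (-1*(-2))² = H + 2² = H + 4 = 4 + H)
(-80 + U((4 + Q) + 4))² = (-80 + (4 + ((4 - 6) + 4)))² = (-80 + (4 + (-2 + 4)))² = (-80 + (4 + 2))² = (-80 + 6)² = (-74)² = 5476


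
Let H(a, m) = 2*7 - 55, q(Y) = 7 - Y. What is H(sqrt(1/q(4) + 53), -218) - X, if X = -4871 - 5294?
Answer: 10124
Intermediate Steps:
H(a, m) = -41 (H(a, m) = 14 - 55 = -41)
X = -10165
H(sqrt(1/q(4) + 53), -218) - X = -41 - 1*(-10165) = -41 + 10165 = 10124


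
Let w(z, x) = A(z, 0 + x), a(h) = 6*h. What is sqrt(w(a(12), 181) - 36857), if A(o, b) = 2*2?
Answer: I*sqrt(36853) ≈ 191.97*I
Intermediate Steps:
A(o, b) = 4
w(z, x) = 4
sqrt(w(a(12), 181) - 36857) = sqrt(4 - 36857) = sqrt(-36853) = I*sqrt(36853)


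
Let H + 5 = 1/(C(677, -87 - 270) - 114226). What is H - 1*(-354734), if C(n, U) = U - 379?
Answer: 40780355297/114962 ≈ 3.5473e+5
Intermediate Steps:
C(n, U) = -379 + U
H = -574811/114962 (H = -5 + 1/((-379 + (-87 - 270)) - 114226) = -5 + 1/((-379 - 357) - 114226) = -5 + 1/(-736 - 114226) = -5 + 1/(-114962) = -5 - 1/114962 = -574811/114962 ≈ -5.0000)
H - 1*(-354734) = -574811/114962 - 1*(-354734) = -574811/114962 + 354734 = 40780355297/114962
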